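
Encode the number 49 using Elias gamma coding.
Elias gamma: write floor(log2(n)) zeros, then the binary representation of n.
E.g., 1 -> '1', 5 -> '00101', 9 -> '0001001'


num_bits = floor(log2(49)) + 1 = 6
leading_zeros = num_bits - 1 = 5
binary(49) = 110001

Elias gamma(49) = '00000' + '110001' = 00000110001 (11 bits)


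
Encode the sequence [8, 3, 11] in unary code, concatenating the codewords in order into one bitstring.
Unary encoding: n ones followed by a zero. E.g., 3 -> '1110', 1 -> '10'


Encode each number as n ones followed by a terminating 0:
  8 -> 111111110 (9 bits)
  3 -> 1110 (4 bits)
  11 -> 111111111110 (12 bits)
Total length = 9 + 4 + 12 = 25 bits.

Unary([8, 3, 11]) = 1111111101110111111111110 (25 bits)


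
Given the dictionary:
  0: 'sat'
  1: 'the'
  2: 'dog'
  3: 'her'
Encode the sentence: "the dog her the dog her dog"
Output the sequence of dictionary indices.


Look up each word in the dictionary:
  'the' -> 1
  'dog' -> 2
  'her' -> 3
  'the' -> 1
  'dog' -> 2
  'her' -> 3
  'dog' -> 2

Encoded: [1, 2, 3, 1, 2, 3, 2]


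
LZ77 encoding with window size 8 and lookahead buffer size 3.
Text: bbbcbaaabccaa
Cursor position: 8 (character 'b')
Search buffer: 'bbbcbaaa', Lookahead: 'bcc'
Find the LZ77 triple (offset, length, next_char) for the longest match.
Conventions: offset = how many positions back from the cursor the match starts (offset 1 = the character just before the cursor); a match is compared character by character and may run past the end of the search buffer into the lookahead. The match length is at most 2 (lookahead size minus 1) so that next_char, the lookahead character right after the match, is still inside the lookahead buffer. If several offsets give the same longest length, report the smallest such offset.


Try each offset into the search buffer:
  offset=1 (pos 7, char 'a'): match length 0
  offset=2 (pos 6, char 'a'): match length 0
  offset=3 (pos 5, char 'a'): match length 0
  offset=4 (pos 4, char 'b'): match length 1
  offset=5 (pos 3, char 'c'): match length 0
  offset=6 (pos 2, char 'b'): match length 2
  offset=7 (pos 1, char 'b'): match length 1
  offset=8 (pos 0, char 'b'): match length 1
Longest match has length 2 at offset 6.
next_char = character at position 8 + 2 = 10 -> 'c'

Best match: offset=6, length=2 (matching 'bc' starting at position 2)
LZ77 triple: (6, 2, 'c')


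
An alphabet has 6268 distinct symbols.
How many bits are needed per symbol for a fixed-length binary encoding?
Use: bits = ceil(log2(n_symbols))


log2(6268) = 12.6138
Bracket: 2^12 = 4096 < 6268 <= 2^13 = 8192
So ceil(log2(6268)) = 13

bits = ceil(log2(6268)) = ceil(12.6138) = 13 bits


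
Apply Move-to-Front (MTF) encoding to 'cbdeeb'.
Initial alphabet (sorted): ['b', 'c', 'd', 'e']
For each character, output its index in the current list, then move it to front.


MTF encoding:
'c': index 1 in ['b', 'c', 'd', 'e'] -> ['c', 'b', 'd', 'e']
'b': index 1 in ['c', 'b', 'd', 'e'] -> ['b', 'c', 'd', 'e']
'd': index 2 in ['b', 'c', 'd', 'e'] -> ['d', 'b', 'c', 'e']
'e': index 3 in ['d', 'b', 'c', 'e'] -> ['e', 'd', 'b', 'c']
'e': index 0 in ['e', 'd', 'b', 'c'] -> ['e', 'd', 'b', 'c']
'b': index 2 in ['e', 'd', 'b', 'c'] -> ['b', 'e', 'd', 'c']


Output: [1, 1, 2, 3, 0, 2]


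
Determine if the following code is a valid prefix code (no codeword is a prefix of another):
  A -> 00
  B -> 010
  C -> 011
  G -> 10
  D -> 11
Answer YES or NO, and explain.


Checking each pair (does one codeword prefix another?):
  A='00' vs B='010': no prefix
  A='00' vs C='011': no prefix
  A='00' vs G='10': no prefix
  A='00' vs D='11': no prefix
  B='010' vs A='00': no prefix
  B='010' vs C='011': no prefix
  B='010' vs G='10': no prefix
  B='010' vs D='11': no prefix
  C='011' vs A='00': no prefix
  C='011' vs B='010': no prefix
  C='011' vs G='10': no prefix
  C='011' vs D='11': no prefix
  G='10' vs A='00': no prefix
  G='10' vs B='010': no prefix
  G='10' vs C='011': no prefix
  G='10' vs D='11': no prefix
  D='11' vs A='00': no prefix
  D='11' vs B='010': no prefix
  D='11' vs C='011': no prefix
  D='11' vs G='10': no prefix
No violation found over all pairs.

YES -- this is a valid prefix code. No codeword is a prefix of any other codeword.


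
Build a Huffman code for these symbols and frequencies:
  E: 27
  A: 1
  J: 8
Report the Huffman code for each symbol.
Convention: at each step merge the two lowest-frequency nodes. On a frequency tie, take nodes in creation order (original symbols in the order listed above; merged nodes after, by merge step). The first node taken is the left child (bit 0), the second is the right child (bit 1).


Huffman tree construction:
Step 1: Merge A(1) + J(8) = 9
Step 2: Merge (A+J)(9) + E(27) = 36
Read each symbol's code off the tree from the root (left child = 0, right child = 1).

Codes:
  E: 1 (length 1)
  A: 00 (length 2)
  J: 01 (length 2)
Average code length: 45/36 = 1.2500 bits/symbol


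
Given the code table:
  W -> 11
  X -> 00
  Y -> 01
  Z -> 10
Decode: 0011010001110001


Decoding:
00 -> X
11 -> W
01 -> Y
00 -> X
01 -> Y
11 -> W
00 -> X
01 -> Y


Result: XWYXYWXY


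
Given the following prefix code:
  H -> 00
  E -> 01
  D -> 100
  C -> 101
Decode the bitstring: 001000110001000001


Decoding step by step:
Bits 00 -> H
Bits 100 -> D
Bits 01 -> E
Bits 100 -> D
Bits 01 -> E
Bits 00 -> H
Bits 00 -> H
Bits 01 -> E


Decoded message: HDEDEHHE


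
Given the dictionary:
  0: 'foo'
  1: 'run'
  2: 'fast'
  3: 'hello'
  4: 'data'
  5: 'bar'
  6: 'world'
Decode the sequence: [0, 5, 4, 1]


Look up each index in the dictionary:
  0 -> 'foo'
  5 -> 'bar'
  4 -> 'data'
  1 -> 'run'

Decoded: "foo bar data run"


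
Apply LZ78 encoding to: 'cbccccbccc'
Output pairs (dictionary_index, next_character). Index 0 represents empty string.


LZ78 encoding steps:
Dictionary: {0: ''}
Step 1: w='' (idx 0), next='c' -> output (0, 'c'), add 'c' as idx 1
Step 2: w='' (idx 0), next='b' -> output (0, 'b'), add 'b' as idx 2
Step 3: w='c' (idx 1), next='c' -> output (1, 'c'), add 'cc' as idx 3
Step 4: w='cc' (idx 3), next='b' -> output (3, 'b'), add 'ccb' as idx 4
Step 5: w='cc' (idx 3), next='c' -> output (3, 'c'), add 'ccc' as idx 5


Encoded: [(0, 'c'), (0, 'b'), (1, 'c'), (3, 'b'), (3, 'c')]


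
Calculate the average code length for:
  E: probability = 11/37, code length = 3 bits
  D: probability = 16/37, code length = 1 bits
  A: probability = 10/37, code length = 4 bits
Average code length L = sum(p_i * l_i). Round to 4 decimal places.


Weighted contributions p_i * l_i:
  E: (11/37) * 3 = 33/37
  D: (16/37) * 1 = 16/37
  A: (10/37) * 4 = 40/37
Sum = (33 + 16 + 40)/37 = 89/37

L = 89/37 = 2.4054 bits/symbol


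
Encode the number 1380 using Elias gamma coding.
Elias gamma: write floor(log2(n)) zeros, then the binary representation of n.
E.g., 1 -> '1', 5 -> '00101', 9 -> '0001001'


num_bits = floor(log2(1380)) + 1 = 11
leading_zeros = num_bits - 1 = 10
binary(1380) = 10101100100

Elias gamma(1380) = '0000000000' + '10101100100' = 000000000010101100100 (21 bits)


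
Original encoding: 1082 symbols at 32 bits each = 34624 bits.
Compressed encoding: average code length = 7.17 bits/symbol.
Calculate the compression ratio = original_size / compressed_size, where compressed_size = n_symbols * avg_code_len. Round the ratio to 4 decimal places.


original_size = n_symbols * orig_bits = 1082 * 32 = 34624 bits
compressed_size = n_symbols * avg_code_len = 1082 * 7.17 = 7757.94 bits
ratio = original_size / compressed_size = 34624 / 7757.94 = 4.463

Compression ratio = 4.463


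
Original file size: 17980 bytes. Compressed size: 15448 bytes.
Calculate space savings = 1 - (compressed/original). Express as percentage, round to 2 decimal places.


ratio = compressed/original = 15448/17980 = 0.859177
savings = 1 - ratio = 1 - 0.859177 = 0.140823
as a percentage: 0.140823 * 100 = 14.08%

Space savings = 1 - 15448/17980 = 14.08%


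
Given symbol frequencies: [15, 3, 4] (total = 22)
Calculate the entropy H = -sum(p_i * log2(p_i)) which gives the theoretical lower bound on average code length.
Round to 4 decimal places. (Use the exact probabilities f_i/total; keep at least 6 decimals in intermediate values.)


Per-symbol terms -p_i * log2(p_i) with p_i = f_i/22:
  p = 15/22 = 0.681818: log2(p) = -0.552541, -p*log2(p) = 0.376733
  p = 3/22 = 0.136364: log2(p) = -2.874469, -p*log2(p) = 0.391973
  p = 4/22 = 0.181818: log2(p) = -2.459432, -p*log2(p) = 0.447169
H = 0.376733 + 0.391973 + 0.447169 = 1.215875

H = 1.2159 bits/symbol


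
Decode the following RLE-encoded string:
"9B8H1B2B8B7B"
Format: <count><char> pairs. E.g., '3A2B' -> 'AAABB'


Expanding each <count><char> pair:
  9B -> 'BBBBBBBBB'
  8H -> 'HHHHHHHH'
  1B -> 'B'
  2B -> 'BB'
  8B -> 'BBBBBBBB'
  7B -> 'BBBBBBB'

Decoded = BBBBBBBBBHHHHHHHHBBBBBBBBBBBBBBBBBB


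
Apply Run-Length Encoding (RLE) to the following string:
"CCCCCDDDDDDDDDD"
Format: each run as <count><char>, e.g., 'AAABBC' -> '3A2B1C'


Scanning runs left to right:
  i=0: run of 'C' x 5 -> '5C'
  i=5: run of 'D' x 10 -> '10D'

RLE = 5C10D


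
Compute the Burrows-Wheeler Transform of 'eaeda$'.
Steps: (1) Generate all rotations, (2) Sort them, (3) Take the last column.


Rotations (sorted):
  0: $eaeda -> last char: a
  1: a$eaed -> last char: d
  2: aeda$e -> last char: e
  3: da$eae -> last char: e
  4: eaeda$ -> last char: $
  5: eda$ea -> last char: a


BWT = adee$a


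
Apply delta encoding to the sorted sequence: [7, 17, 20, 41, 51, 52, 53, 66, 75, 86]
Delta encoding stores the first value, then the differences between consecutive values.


First value: 7
Deltas:
  17 - 7 = 10
  20 - 17 = 3
  41 - 20 = 21
  51 - 41 = 10
  52 - 51 = 1
  53 - 52 = 1
  66 - 53 = 13
  75 - 66 = 9
  86 - 75 = 11


Delta encoded: [7, 10, 3, 21, 10, 1, 1, 13, 9, 11]


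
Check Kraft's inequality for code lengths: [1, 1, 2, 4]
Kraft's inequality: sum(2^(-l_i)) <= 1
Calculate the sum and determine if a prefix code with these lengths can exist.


Sum = 2^(-1) + 2^(-1) + 2^(-2) + 2^(-4)
    = 0.5 + 0.5 + 0.25 + 0.0625
    = 21/16 = 1.3125
Since 1.3125 > 1, Kraft's inequality is NOT satisfied.
A prefix code with these lengths CANNOT exist.

Kraft sum = 1.3125. Not satisfied.


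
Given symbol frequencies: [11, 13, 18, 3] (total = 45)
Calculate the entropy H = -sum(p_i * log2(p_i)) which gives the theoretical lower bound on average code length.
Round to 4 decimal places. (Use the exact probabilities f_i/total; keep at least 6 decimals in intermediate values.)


Per-symbol terms -p_i * log2(p_i) with p_i = f_i/45:
  p = 11/45 = 0.244444: log2(p) = -2.032421, -p*log2(p) = 0.496814
  p = 13/45 = 0.288889: log2(p) = -1.791413, -p*log2(p) = 0.517519
  p = 18/45 = 0.400000: log2(p) = -1.321928, -p*log2(p) = 0.528771
  p = 3/45 = 0.066667: log2(p) = -3.906891, -p*log2(p) = 0.260459
H = 0.496814 + 0.517519 + 0.528771 + 0.260459 = 1.803563

H = 1.8036 bits/symbol


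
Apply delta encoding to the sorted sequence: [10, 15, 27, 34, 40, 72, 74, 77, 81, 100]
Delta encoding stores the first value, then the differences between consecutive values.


First value: 10
Deltas:
  15 - 10 = 5
  27 - 15 = 12
  34 - 27 = 7
  40 - 34 = 6
  72 - 40 = 32
  74 - 72 = 2
  77 - 74 = 3
  81 - 77 = 4
  100 - 81 = 19


Delta encoded: [10, 5, 12, 7, 6, 32, 2, 3, 4, 19]


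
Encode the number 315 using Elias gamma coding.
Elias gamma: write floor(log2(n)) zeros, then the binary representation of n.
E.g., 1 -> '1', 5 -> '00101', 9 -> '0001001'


num_bits = floor(log2(315)) + 1 = 9
leading_zeros = num_bits - 1 = 8
binary(315) = 100111011

Elias gamma(315) = '00000000' + '100111011' = 00000000100111011 (17 bits)


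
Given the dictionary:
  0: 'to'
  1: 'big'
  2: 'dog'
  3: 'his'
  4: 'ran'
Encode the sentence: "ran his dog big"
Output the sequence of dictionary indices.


Look up each word in the dictionary:
  'ran' -> 4
  'his' -> 3
  'dog' -> 2
  'big' -> 1

Encoded: [4, 3, 2, 1]


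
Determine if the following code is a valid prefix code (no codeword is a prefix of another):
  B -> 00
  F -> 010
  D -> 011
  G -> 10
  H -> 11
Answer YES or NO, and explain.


Checking each pair (does one codeword prefix another?):
  B='00' vs F='010': no prefix
  B='00' vs D='011': no prefix
  B='00' vs G='10': no prefix
  B='00' vs H='11': no prefix
  F='010' vs B='00': no prefix
  F='010' vs D='011': no prefix
  F='010' vs G='10': no prefix
  F='010' vs H='11': no prefix
  D='011' vs B='00': no prefix
  D='011' vs F='010': no prefix
  D='011' vs G='10': no prefix
  D='011' vs H='11': no prefix
  G='10' vs B='00': no prefix
  G='10' vs F='010': no prefix
  G='10' vs D='011': no prefix
  G='10' vs H='11': no prefix
  H='11' vs B='00': no prefix
  H='11' vs F='010': no prefix
  H='11' vs D='011': no prefix
  H='11' vs G='10': no prefix
No violation found over all pairs.

YES -- this is a valid prefix code. No codeword is a prefix of any other codeword.


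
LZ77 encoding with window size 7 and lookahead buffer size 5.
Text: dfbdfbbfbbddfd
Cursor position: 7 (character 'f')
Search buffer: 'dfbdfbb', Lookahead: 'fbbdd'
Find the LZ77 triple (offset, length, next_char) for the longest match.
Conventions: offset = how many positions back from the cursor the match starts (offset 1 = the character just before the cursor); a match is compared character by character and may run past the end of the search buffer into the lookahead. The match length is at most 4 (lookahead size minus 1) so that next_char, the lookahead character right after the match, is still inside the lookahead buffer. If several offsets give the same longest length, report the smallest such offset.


Try each offset into the search buffer:
  offset=1 (pos 6, char 'b'): match length 0
  offset=2 (pos 5, char 'b'): match length 0
  offset=3 (pos 4, char 'f'): match length 3
  offset=4 (pos 3, char 'd'): match length 0
  offset=5 (pos 2, char 'b'): match length 0
  offset=6 (pos 1, char 'f'): match length 2
  offset=7 (pos 0, char 'd'): match length 0
Longest match has length 3 at offset 3.
next_char = character at position 7 + 3 = 10 -> 'd'

Best match: offset=3, length=3 (matching 'fbb' starting at position 4)
LZ77 triple: (3, 3, 'd')


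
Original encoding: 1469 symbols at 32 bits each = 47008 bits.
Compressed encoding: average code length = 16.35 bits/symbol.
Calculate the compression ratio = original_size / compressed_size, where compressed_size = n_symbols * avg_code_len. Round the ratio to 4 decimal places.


original_size = n_symbols * orig_bits = 1469 * 32 = 47008 bits
compressed_size = n_symbols * avg_code_len = 1469 * 16.35 = 24018.15 bits
ratio = original_size / compressed_size = 47008 / 24018.15 = 1.9572

Compression ratio = 1.9572


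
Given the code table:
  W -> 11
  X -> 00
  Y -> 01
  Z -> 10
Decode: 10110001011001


Decoding:
10 -> Z
11 -> W
00 -> X
01 -> Y
01 -> Y
10 -> Z
01 -> Y


Result: ZWXYYZY


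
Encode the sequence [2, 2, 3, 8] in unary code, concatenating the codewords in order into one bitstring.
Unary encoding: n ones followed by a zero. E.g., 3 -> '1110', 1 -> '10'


Encode each number as n ones followed by a terminating 0:
  2 -> 110 (3 bits)
  2 -> 110 (3 bits)
  3 -> 1110 (4 bits)
  8 -> 111111110 (9 bits)
Total length = 3 + 3 + 4 + 9 = 19 bits.

Unary([2, 2, 3, 8]) = 1101101110111111110 (19 bits)


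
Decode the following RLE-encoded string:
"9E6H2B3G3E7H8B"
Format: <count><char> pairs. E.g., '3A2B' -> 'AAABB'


Expanding each <count><char> pair:
  9E -> 'EEEEEEEEE'
  6H -> 'HHHHHH'
  2B -> 'BB'
  3G -> 'GGG'
  3E -> 'EEE'
  7H -> 'HHHHHHH'
  8B -> 'BBBBBBBB'

Decoded = EEEEEEEEEHHHHHHBBGGGEEEHHHHHHHBBBBBBBB


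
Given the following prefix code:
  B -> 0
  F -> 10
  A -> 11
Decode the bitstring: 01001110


Decoding step by step:
Bits 0 -> B
Bits 10 -> F
Bits 0 -> B
Bits 11 -> A
Bits 10 -> F


Decoded message: BFBAF


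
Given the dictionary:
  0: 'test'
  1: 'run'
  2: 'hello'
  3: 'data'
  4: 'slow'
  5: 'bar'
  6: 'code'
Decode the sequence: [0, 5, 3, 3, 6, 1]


Look up each index in the dictionary:
  0 -> 'test'
  5 -> 'bar'
  3 -> 'data'
  3 -> 'data'
  6 -> 'code'
  1 -> 'run'

Decoded: "test bar data data code run"


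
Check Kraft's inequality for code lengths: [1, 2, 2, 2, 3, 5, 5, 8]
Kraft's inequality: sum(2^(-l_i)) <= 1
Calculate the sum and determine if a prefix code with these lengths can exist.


Sum = 2^(-1) + 2^(-2) + 2^(-2) + 2^(-2) + 2^(-3) + 2^(-5) + 2^(-5) + 2^(-8)
    = 0.5 + 0.25 + 0.25 + 0.25 + 0.125 + 0.03125 + 0.03125 + 0.00390625
    = 369/256 = 1.44140625
Since 1.44140625 > 1, Kraft's inequality is NOT satisfied.
A prefix code with these lengths CANNOT exist.

Kraft sum = 1.44140625. Not satisfied.


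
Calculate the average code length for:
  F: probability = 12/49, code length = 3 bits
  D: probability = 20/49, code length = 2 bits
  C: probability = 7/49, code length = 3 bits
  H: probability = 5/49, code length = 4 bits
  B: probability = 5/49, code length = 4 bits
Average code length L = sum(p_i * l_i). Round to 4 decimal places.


Weighted contributions p_i * l_i:
  F: (12/49) * 3 = 36/49
  D: (20/49) * 2 = 40/49
  C: (7/49) * 3 = 21/49
  H: (5/49) * 4 = 20/49
  B: (5/49) * 4 = 20/49
Sum = (36 + 40 + 21 + 20 + 20)/49 = 137/49

L = 137/49 = 2.7959 bits/symbol


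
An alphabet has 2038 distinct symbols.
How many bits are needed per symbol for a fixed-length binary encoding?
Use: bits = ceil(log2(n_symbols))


log2(2038) = 10.9929
Bracket: 2^10 = 1024 < 2038 <= 2^11 = 2048
So ceil(log2(2038)) = 11

bits = ceil(log2(2038)) = ceil(10.9929) = 11 bits


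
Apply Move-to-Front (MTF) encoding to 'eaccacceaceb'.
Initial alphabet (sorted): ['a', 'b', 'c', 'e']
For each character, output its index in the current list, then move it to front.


MTF encoding:
'e': index 3 in ['a', 'b', 'c', 'e'] -> ['e', 'a', 'b', 'c']
'a': index 1 in ['e', 'a', 'b', 'c'] -> ['a', 'e', 'b', 'c']
'c': index 3 in ['a', 'e', 'b', 'c'] -> ['c', 'a', 'e', 'b']
'c': index 0 in ['c', 'a', 'e', 'b'] -> ['c', 'a', 'e', 'b']
'a': index 1 in ['c', 'a', 'e', 'b'] -> ['a', 'c', 'e', 'b']
'c': index 1 in ['a', 'c', 'e', 'b'] -> ['c', 'a', 'e', 'b']
'c': index 0 in ['c', 'a', 'e', 'b'] -> ['c', 'a', 'e', 'b']
'e': index 2 in ['c', 'a', 'e', 'b'] -> ['e', 'c', 'a', 'b']
'a': index 2 in ['e', 'c', 'a', 'b'] -> ['a', 'e', 'c', 'b']
'c': index 2 in ['a', 'e', 'c', 'b'] -> ['c', 'a', 'e', 'b']
'e': index 2 in ['c', 'a', 'e', 'b'] -> ['e', 'c', 'a', 'b']
'b': index 3 in ['e', 'c', 'a', 'b'] -> ['b', 'e', 'c', 'a']


Output: [3, 1, 3, 0, 1, 1, 0, 2, 2, 2, 2, 3]


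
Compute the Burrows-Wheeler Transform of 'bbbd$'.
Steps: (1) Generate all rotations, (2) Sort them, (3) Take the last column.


Rotations (sorted):
  0: $bbbd -> last char: d
  1: bbbd$ -> last char: $
  2: bbd$b -> last char: b
  3: bd$bb -> last char: b
  4: d$bbb -> last char: b


BWT = d$bbb


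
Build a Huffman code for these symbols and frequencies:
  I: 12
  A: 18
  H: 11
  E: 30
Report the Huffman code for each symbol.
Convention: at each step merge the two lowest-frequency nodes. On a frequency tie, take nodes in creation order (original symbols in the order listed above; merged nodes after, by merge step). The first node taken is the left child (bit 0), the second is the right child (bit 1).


Huffman tree construction:
Step 1: Merge H(11) + I(12) = 23
Step 2: Merge A(18) + (H+I)(23) = 41
Step 3: Merge E(30) + (A+(H+I))(41) = 71
Read each symbol's code off the tree from the root (left child = 0, right child = 1).

Codes:
  I: 111 (length 3)
  A: 10 (length 2)
  H: 110 (length 3)
  E: 0 (length 1)
Average code length: 135/71 = 1.9014 bits/symbol


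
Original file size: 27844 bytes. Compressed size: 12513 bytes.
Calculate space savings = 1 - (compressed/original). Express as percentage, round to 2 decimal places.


ratio = compressed/original = 12513/27844 = 0.449397
savings = 1 - ratio = 1 - 0.449397 = 0.550603
as a percentage: 0.550603 * 100 = 55.06%

Space savings = 1 - 12513/27844 = 55.06%


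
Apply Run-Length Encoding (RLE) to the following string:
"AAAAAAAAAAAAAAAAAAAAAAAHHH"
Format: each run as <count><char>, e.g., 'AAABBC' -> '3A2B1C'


Scanning runs left to right:
  i=0: run of 'A' x 23 -> '23A'
  i=23: run of 'H' x 3 -> '3H'

RLE = 23A3H


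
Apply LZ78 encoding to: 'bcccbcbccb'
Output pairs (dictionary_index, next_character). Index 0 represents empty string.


LZ78 encoding steps:
Dictionary: {0: ''}
Step 1: w='' (idx 0), next='b' -> output (0, 'b'), add 'b' as idx 1
Step 2: w='' (idx 0), next='c' -> output (0, 'c'), add 'c' as idx 2
Step 3: w='c' (idx 2), next='c' -> output (2, 'c'), add 'cc' as idx 3
Step 4: w='b' (idx 1), next='c' -> output (1, 'c'), add 'bc' as idx 4
Step 5: w='bc' (idx 4), next='c' -> output (4, 'c'), add 'bcc' as idx 5
Step 6: w='b' (idx 1), end of input -> output (1, '')


Encoded: [(0, 'b'), (0, 'c'), (2, 'c'), (1, 'c'), (4, 'c'), (1, '')]


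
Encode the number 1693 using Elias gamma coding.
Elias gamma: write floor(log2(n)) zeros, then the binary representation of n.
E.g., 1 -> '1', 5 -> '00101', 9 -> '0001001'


num_bits = floor(log2(1693)) + 1 = 11
leading_zeros = num_bits - 1 = 10
binary(1693) = 11010011101

Elias gamma(1693) = '0000000000' + '11010011101' = 000000000011010011101 (21 bits)


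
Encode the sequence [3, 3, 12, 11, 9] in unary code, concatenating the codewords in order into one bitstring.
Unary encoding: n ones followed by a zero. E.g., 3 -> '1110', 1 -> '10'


Encode each number as n ones followed by a terminating 0:
  3 -> 1110 (4 bits)
  3 -> 1110 (4 bits)
  12 -> 1111111111110 (13 bits)
  11 -> 111111111110 (12 bits)
  9 -> 1111111110 (10 bits)
Total length = 4 + 4 + 13 + 12 + 10 = 43 bits.

Unary([3, 3, 12, 11, 9]) = 1110111011111111111101111111111101111111110 (43 bits)


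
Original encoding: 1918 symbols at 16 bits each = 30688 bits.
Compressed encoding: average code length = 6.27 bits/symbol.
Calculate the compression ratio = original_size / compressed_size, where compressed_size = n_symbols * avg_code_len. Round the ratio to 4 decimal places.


original_size = n_symbols * orig_bits = 1918 * 16 = 30688 bits
compressed_size = n_symbols * avg_code_len = 1918 * 6.27 = 12025.86 bits
ratio = original_size / compressed_size = 30688 / 12025.86 = 2.5518

Compression ratio = 2.5518


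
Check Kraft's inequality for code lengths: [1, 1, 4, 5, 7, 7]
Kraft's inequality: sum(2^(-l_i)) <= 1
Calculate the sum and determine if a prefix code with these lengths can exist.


Sum = 2^(-1) + 2^(-1) + 2^(-4) + 2^(-5) + 2^(-7) + 2^(-7)
    = 0.5 + 0.5 + 0.0625 + 0.03125 + 0.0078125 + 0.0078125
    = 142/128 = 1.109375
Since 1.109375 > 1, Kraft's inequality is NOT satisfied.
A prefix code with these lengths CANNOT exist.

Kraft sum = 1.109375. Not satisfied.


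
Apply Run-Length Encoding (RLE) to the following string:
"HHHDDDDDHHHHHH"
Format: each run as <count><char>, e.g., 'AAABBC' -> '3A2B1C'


Scanning runs left to right:
  i=0: run of 'H' x 3 -> '3H'
  i=3: run of 'D' x 5 -> '5D'
  i=8: run of 'H' x 6 -> '6H'

RLE = 3H5D6H


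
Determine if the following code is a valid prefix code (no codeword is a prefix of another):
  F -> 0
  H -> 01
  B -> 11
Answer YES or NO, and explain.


Checking each pair (does one codeword prefix another?):
  F='0' vs H='01': prefix -- VIOLATION

NO -- this is NOT a valid prefix code. F (0) is a prefix of H (01).


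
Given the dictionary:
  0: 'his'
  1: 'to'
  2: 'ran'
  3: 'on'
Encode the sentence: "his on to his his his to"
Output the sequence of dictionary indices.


Look up each word in the dictionary:
  'his' -> 0
  'on' -> 3
  'to' -> 1
  'his' -> 0
  'his' -> 0
  'his' -> 0
  'to' -> 1

Encoded: [0, 3, 1, 0, 0, 0, 1]


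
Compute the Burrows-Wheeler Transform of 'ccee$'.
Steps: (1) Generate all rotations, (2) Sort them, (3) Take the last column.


Rotations (sorted):
  0: $ccee -> last char: e
  1: ccee$ -> last char: $
  2: cee$c -> last char: c
  3: e$cce -> last char: e
  4: ee$cc -> last char: c


BWT = e$cec


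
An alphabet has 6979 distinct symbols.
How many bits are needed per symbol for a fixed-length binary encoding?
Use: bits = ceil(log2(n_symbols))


log2(6979) = 12.7688
Bracket: 2^12 = 4096 < 6979 <= 2^13 = 8192
So ceil(log2(6979)) = 13

bits = ceil(log2(6979)) = ceil(12.7688) = 13 bits


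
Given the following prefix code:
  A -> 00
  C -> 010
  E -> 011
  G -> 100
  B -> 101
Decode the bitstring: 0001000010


Decoding step by step:
Bits 00 -> A
Bits 010 -> C
Bits 00 -> A
Bits 010 -> C


Decoded message: ACAC


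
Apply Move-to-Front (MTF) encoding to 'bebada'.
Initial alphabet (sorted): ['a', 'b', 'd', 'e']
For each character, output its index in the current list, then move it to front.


MTF encoding:
'b': index 1 in ['a', 'b', 'd', 'e'] -> ['b', 'a', 'd', 'e']
'e': index 3 in ['b', 'a', 'd', 'e'] -> ['e', 'b', 'a', 'd']
'b': index 1 in ['e', 'b', 'a', 'd'] -> ['b', 'e', 'a', 'd']
'a': index 2 in ['b', 'e', 'a', 'd'] -> ['a', 'b', 'e', 'd']
'd': index 3 in ['a', 'b', 'e', 'd'] -> ['d', 'a', 'b', 'e']
'a': index 1 in ['d', 'a', 'b', 'e'] -> ['a', 'd', 'b', 'e']


Output: [1, 3, 1, 2, 3, 1]


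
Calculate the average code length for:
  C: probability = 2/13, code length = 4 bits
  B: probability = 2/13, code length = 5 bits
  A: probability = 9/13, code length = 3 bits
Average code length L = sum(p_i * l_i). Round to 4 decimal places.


Weighted contributions p_i * l_i:
  C: (2/13) * 4 = 8/13
  B: (2/13) * 5 = 10/13
  A: (9/13) * 3 = 27/13
Sum = (8 + 10 + 27)/13 = 45/13

L = 45/13 = 3.4615 bits/symbol


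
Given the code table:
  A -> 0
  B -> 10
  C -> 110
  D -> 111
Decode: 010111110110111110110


Decoding:
0 -> A
10 -> B
111 -> D
110 -> C
110 -> C
111 -> D
110 -> C
110 -> C


Result: ABDCCDCC


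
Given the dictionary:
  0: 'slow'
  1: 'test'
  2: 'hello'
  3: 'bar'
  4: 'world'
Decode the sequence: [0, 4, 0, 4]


Look up each index in the dictionary:
  0 -> 'slow'
  4 -> 'world'
  0 -> 'slow'
  4 -> 'world'

Decoded: "slow world slow world"


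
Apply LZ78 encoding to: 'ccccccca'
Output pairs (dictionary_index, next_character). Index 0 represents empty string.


LZ78 encoding steps:
Dictionary: {0: ''}
Step 1: w='' (idx 0), next='c' -> output (0, 'c'), add 'c' as idx 1
Step 2: w='c' (idx 1), next='c' -> output (1, 'c'), add 'cc' as idx 2
Step 3: w='cc' (idx 2), next='c' -> output (2, 'c'), add 'ccc' as idx 3
Step 4: w='c' (idx 1), next='a' -> output (1, 'a'), add 'ca' as idx 4


Encoded: [(0, 'c'), (1, 'c'), (2, 'c'), (1, 'a')]


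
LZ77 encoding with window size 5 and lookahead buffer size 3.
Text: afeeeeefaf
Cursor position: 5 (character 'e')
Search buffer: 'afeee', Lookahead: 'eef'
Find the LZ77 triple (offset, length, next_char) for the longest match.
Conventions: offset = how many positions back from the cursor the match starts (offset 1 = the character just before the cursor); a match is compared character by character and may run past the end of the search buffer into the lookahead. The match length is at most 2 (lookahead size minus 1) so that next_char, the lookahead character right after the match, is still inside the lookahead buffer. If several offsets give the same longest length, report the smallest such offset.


Try each offset into the search buffer:
  offset=1 (pos 4, char 'e'): match length 2
  offset=2 (pos 3, char 'e'): match length 2
  offset=3 (pos 2, char 'e'): match length 2
  offset=4 (pos 1, char 'f'): match length 0
  offset=5 (pos 0, char 'a'): match length 0
Longest match has length 2, found at offsets 1, 2, 3; take the smallest, offset 1.
next_char = character at position 5 + 2 = 7 -> 'f'

Best match: offset=1, length=2 (matching 'ee' starting at position 4)
LZ77 triple: (1, 2, 'f')


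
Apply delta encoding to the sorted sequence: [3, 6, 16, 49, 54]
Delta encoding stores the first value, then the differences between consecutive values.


First value: 3
Deltas:
  6 - 3 = 3
  16 - 6 = 10
  49 - 16 = 33
  54 - 49 = 5


Delta encoded: [3, 3, 10, 33, 5]


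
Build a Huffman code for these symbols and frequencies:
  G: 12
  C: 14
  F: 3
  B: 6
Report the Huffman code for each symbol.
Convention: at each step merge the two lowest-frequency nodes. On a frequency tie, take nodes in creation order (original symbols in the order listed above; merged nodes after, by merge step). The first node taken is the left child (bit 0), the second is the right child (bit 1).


Huffman tree construction:
Step 1: Merge F(3) + B(6) = 9
Step 2: Merge (F+B)(9) + G(12) = 21
Step 3: Merge C(14) + ((F+B)+G)(21) = 35
Read each symbol's code off the tree from the root (left child = 0, right child = 1).

Codes:
  G: 11 (length 2)
  C: 0 (length 1)
  F: 100 (length 3)
  B: 101 (length 3)
Average code length: 65/35 = 1.8571 bits/symbol


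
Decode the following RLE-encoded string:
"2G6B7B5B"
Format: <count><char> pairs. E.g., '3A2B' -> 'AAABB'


Expanding each <count><char> pair:
  2G -> 'GG'
  6B -> 'BBBBBB'
  7B -> 'BBBBBBB'
  5B -> 'BBBBB'

Decoded = GGBBBBBBBBBBBBBBBBBB


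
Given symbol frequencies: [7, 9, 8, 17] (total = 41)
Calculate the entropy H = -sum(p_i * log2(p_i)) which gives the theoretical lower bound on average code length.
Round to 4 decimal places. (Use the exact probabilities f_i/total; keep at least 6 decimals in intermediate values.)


Per-symbol terms -p_i * log2(p_i) with p_i = f_i/41:
  p = 7/41 = 0.170732: log2(p) = -2.550197, -p*log2(p) = 0.435400
  p = 9/41 = 0.219512: log2(p) = -2.187627, -p*log2(p) = 0.480211
  p = 8/41 = 0.195122: log2(p) = -2.357552, -p*log2(p) = 0.460010
  p = 17/41 = 0.414634: log2(p) = -1.270089, -p*log2(p) = 0.526622
H = 0.435400 + 0.480211 + 0.460010 + 0.526622 = 1.902243

H = 1.9022 bits/symbol


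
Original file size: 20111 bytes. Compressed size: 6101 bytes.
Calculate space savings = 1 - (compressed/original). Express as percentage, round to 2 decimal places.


ratio = compressed/original = 6101/20111 = 0.303366
savings = 1 - ratio = 1 - 0.303366 = 0.696634
as a percentage: 0.696634 * 100 = 69.66%

Space savings = 1 - 6101/20111 = 69.66%


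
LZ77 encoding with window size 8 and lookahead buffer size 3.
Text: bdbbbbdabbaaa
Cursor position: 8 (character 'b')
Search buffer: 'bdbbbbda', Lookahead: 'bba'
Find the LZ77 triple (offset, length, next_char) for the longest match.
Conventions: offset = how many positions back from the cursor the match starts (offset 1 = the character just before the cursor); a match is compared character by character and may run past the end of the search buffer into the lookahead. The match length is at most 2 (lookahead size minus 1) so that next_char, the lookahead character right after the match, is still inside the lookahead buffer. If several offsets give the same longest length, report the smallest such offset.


Try each offset into the search buffer:
  offset=1 (pos 7, char 'a'): match length 0
  offset=2 (pos 6, char 'd'): match length 0
  offset=3 (pos 5, char 'b'): match length 1
  offset=4 (pos 4, char 'b'): match length 2
  offset=5 (pos 3, char 'b'): match length 2
  offset=6 (pos 2, char 'b'): match length 2
  offset=7 (pos 1, char 'd'): match length 0
  offset=8 (pos 0, char 'b'): match length 1
Longest match has length 2, found at offsets 4, 5, 6; take the smallest, offset 4.
next_char = character at position 8 + 2 = 10 -> 'a'

Best match: offset=4, length=2 (matching 'bb' starting at position 4)
LZ77 triple: (4, 2, 'a')


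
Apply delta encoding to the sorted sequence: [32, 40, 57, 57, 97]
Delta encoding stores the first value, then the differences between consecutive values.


First value: 32
Deltas:
  40 - 32 = 8
  57 - 40 = 17
  57 - 57 = 0
  97 - 57 = 40


Delta encoded: [32, 8, 17, 0, 40]


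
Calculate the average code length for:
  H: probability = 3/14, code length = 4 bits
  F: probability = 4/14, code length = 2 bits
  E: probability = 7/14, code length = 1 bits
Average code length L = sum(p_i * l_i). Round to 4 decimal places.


Weighted contributions p_i * l_i:
  H: (3/14) * 4 = 12/14
  F: (4/14) * 2 = 8/14
  E: (7/14) * 1 = 7/14
Sum = (12 + 8 + 7)/14 = 27/14

L = 27/14 = 1.9286 bits/symbol


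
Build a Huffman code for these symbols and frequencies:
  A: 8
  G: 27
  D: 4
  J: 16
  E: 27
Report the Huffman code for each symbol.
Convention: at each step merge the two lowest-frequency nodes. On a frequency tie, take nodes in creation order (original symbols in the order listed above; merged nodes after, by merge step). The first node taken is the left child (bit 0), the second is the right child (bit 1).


Huffman tree construction:
Step 1: Merge D(4) + A(8) = 12
Step 2: Merge (D+A)(12) + J(16) = 28
Step 3: Merge G(27) + E(27) = 54
Step 4: Merge ((D+A)+J)(28) + (G+E)(54) = 82
Read each symbol's code off the tree from the root (left child = 0, right child = 1).

Codes:
  A: 001 (length 3)
  G: 10 (length 2)
  D: 000 (length 3)
  J: 01 (length 2)
  E: 11 (length 2)
Average code length: 176/82 = 2.1463 bits/symbol


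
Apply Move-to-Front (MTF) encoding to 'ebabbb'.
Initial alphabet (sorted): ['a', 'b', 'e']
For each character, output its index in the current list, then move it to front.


MTF encoding:
'e': index 2 in ['a', 'b', 'e'] -> ['e', 'a', 'b']
'b': index 2 in ['e', 'a', 'b'] -> ['b', 'e', 'a']
'a': index 2 in ['b', 'e', 'a'] -> ['a', 'b', 'e']
'b': index 1 in ['a', 'b', 'e'] -> ['b', 'a', 'e']
'b': index 0 in ['b', 'a', 'e'] -> ['b', 'a', 'e']
'b': index 0 in ['b', 'a', 'e'] -> ['b', 'a', 'e']


Output: [2, 2, 2, 1, 0, 0]


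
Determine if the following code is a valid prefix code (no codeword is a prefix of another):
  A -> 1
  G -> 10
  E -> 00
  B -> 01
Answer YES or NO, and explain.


Checking each pair (does one codeword prefix another?):
  A='1' vs G='10': prefix -- VIOLATION

NO -- this is NOT a valid prefix code. A (1) is a prefix of G (10).


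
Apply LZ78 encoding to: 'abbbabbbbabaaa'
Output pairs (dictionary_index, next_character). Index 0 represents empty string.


LZ78 encoding steps:
Dictionary: {0: ''}
Step 1: w='' (idx 0), next='a' -> output (0, 'a'), add 'a' as idx 1
Step 2: w='' (idx 0), next='b' -> output (0, 'b'), add 'b' as idx 2
Step 3: w='b' (idx 2), next='b' -> output (2, 'b'), add 'bb' as idx 3
Step 4: w='a' (idx 1), next='b' -> output (1, 'b'), add 'ab' as idx 4
Step 5: w='bb' (idx 3), next='b' -> output (3, 'b'), add 'bbb' as idx 5
Step 6: w='ab' (idx 4), next='a' -> output (4, 'a'), add 'aba' as idx 6
Step 7: w='a' (idx 1), next='a' -> output (1, 'a'), add 'aa' as idx 7


Encoded: [(0, 'a'), (0, 'b'), (2, 'b'), (1, 'b'), (3, 'b'), (4, 'a'), (1, 'a')]


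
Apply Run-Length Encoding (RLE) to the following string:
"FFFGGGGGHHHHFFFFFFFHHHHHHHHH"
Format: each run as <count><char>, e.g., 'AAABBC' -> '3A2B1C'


Scanning runs left to right:
  i=0: run of 'F' x 3 -> '3F'
  i=3: run of 'G' x 5 -> '5G'
  i=8: run of 'H' x 4 -> '4H'
  i=12: run of 'F' x 7 -> '7F'
  i=19: run of 'H' x 9 -> '9H'

RLE = 3F5G4H7F9H


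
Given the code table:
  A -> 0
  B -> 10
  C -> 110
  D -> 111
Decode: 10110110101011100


Decoding:
10 -> B
110 -> C
110 -> C
10 -> B
10 -> B
111 -> D
0 -> A
0 -> A


Result: BCCBBDAA


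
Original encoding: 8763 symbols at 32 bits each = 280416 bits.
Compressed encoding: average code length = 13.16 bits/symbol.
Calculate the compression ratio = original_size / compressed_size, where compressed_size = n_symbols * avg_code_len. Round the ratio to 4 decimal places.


original_size = n_symbols * orig_bits = 8763 * 32 = 280416 bits
compressed_size = n_symbols * avg_code_len = 8763 * 13.16 = 115321.08 bits
ratio = original_size / compressed_size = 280416 / 115321.08 = 2.4316

Compression ratio = 2.4316


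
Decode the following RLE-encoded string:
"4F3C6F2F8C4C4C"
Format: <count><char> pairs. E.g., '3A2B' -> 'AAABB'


Expanding each <count><char> pair:
  4F -> 'FFFF'
  3C -> 'CCC'
  6F -> 'FFFFFF'
  2F -> 'FF'
  8C -> 'CCCCCCCC'
  4C -> 'CCCC'
  4C -> 'CCCC'

Decoded = FFFFCCCFFFFFFFFCCCCCCCCCCCCCCCC


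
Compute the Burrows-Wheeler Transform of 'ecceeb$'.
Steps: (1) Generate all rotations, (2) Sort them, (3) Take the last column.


Rotations (sorted):
  0: $ecceeb -> last char: b
  1: b$eccee -> last char: e
  2: cceeb$e -> last char: e
  3: ceeb$ec -> last char: c
  4: eb$ecce -> last char: e
  5: ecceeb$ -> last char: $
  6: eeb$ecc -> last char: c


BWT = beece$c


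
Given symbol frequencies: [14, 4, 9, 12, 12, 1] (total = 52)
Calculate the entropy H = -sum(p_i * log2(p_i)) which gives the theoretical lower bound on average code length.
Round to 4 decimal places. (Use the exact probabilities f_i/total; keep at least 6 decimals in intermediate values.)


Per-symbol terms -p_i * log2(p_i) with p_i = f_i/52:
  p = 14/52 = 0.269231: log2(p) = -1.893085, -p*log2(p) = 0.509677
  p = 4/52 = 0.076923: log2(p) = -3.700440, -p*log2(p) = 0.284649
  p = 9/52 = 0.173077: log2(p) = -2.530515, -p*log2(p) = 0.437974
  p = 12/52 = 0.230769: log2(p) = -2.115477, -p*log2(p) = 0.488187
  p = 12/52 = 0.230769: log2(p) = -2.115477, -p*log2(p) = 0.488187
  p = 1/52 = 0.019231: log2(p) = -5.700440, -p*log2(p) = 0.109624
H = 0.509677 + 0.284649 + 0.437974 + 0.488187 + 0.488187 + 0.109624 = 2.318298

H = 2.3183 bits/symbol


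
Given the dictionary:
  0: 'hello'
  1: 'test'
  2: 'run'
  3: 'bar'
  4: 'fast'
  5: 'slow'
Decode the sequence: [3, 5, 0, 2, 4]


Look up each index in the dictionary:
  3 -> 'bar'
  5 -> 'slow'
  0 -> 'hello'
  2 -> 'run'
  4 -> 'fast'

Decoded: "bar slow hello run fast"


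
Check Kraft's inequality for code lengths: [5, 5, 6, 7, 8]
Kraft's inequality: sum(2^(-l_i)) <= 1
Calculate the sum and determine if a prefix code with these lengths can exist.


Sum = 2^(-5) + 2^(-5) + 2^(-6) + 2^(-7) + 2^(-8)
    = 0.03125 + 0.03125 + 0.015625 + 0.0078125 + 0.00390625
    = 23/256 = 0.08984375
Since 0.08984375 <= 1, Kraft's inequality IS satisfied.
A prefix code with these lengths CAN exist.

Kraft sum = 0.08984375. Satisfied.


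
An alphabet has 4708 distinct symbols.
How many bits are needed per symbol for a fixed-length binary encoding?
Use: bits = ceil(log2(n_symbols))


log2(4708) = 12.2009
Bracket: 2^12 = 4096 < 4708 <= 2^13 = 8192
So ceil(log2(4708)) = 13

bits = ceil(log2(4708)) = ceil(12.2009) = 13 bits


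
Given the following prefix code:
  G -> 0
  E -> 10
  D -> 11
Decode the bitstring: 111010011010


Decoding step by step:
Bits 11 -> D
Bits 10 -> E
Bits 10 -> E
Bits 0 -> G
Bits 11 -> D
Bits 0 -> G
Bits 10 -> E


Decoded message: DEEGDGE


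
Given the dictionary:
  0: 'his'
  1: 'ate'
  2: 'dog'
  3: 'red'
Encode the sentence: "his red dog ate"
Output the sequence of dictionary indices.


Look up each word in the dictionary:
  'his' -> 0
  'red' -> 3
  'dog' -> 2
  'ate' -> 1

Encoded: [0, 3, 2, 1]


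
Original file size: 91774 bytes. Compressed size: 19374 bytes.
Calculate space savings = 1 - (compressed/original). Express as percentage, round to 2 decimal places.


ratio = compressed/original = 19374/91774 = 0.211106
savings = 1 - ratio = 1 - 0.211106 = 0.788894
as a percentage: 0.788894 * 100 = 78.89%

Space savings = 1 - 19374/91774 = 78.89%


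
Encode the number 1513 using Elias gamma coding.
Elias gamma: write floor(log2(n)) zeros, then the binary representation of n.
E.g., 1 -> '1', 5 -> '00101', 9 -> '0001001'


num_bits = floor(log2(1513)) + 1 = 11
leading_zeros = num_bits - 1 = 10
binary(1513) = 10111101001

Elias gamma(1513) = '0000000000' + '10111101001' = 000000000010111101001 (21 bits)


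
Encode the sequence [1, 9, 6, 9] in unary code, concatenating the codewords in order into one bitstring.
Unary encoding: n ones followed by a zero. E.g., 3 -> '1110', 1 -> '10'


Encode each number as n ones followed by a terminating 0:
  1 -> 10 (2 bits)
  9 -> 1111111110 (10 bits)
  6 -> 1111110 (7 bits)
  9 -> 1111111110 (10 bits)
Total length = 2 + 10 + 7 + 10 = 29 bits.

Unary([1, 9, 6, 9]) = 10111111111011111101111111110 (29 bits)


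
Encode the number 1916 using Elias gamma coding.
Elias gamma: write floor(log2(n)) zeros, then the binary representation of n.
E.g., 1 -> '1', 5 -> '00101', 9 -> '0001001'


num_bits = floor(log2(1916)) + 1 = 11
leading_zeros = num_bits - 1 = 10
binary(1916) = 11101111100

Elias gamma(1916) = '0000000000' + '11101111100' = 000000000011101111100 (21 bits)
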